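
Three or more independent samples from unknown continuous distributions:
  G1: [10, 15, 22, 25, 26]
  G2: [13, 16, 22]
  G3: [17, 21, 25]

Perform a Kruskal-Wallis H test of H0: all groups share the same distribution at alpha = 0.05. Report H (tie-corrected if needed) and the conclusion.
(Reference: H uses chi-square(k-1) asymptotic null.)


Step 1: Combine all N = 11 observations and assign midranks.
sorted (value, group, rank): (10,G1,1), (13,G2,2), (15,G1,3), (16,G2,4), (17,G3,5), (21,G3,6), (22,G1,7.5), (22,G2,7.5), (25,G1,9.5), (25,G3,9.5), (26,G1,11)
Step 2: Sum ranks within each group.
R_1 = 32 (n_1 = 5)
R_2 = 13.5 (n_2 = 3)
R_3 = 20.5 (n_3 = 3)
Step 3: H = 12/(N(N+1)) * sum(R_i^2/n_i) - 3(N+1)
     = 12/(11*12) * (32^2/5 + 13.5^2/3 + 20.5^2/3) - 3*12
     = 0.090909 * 405.633 - 36
     = 0.875758.
Step 4: Ties present; correction factor C = 1 - 12/(11^3 - 11) = 0.990909. Corrected H = 0.875758 / 0.990909 = 0.883792.
Step 5: Under H0, H ~ chi^2(2); p-value = 0.642816.
Step 6: alpha = 0.05. fail to reject H0.

H = 0.8838, df = 2, p = 0.642816, fail to reject H0.


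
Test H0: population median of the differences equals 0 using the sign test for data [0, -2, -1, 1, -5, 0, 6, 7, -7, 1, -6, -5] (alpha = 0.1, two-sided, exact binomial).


Step 1: Discard zero differences. Original n = 12; n_eff = number of nonzero differences = 10.
Nonzero differences (with sign): -2, -1, +1, -5, +6, +7, -7, +1, -6, -5
Step 2: Count signs: positive = 4, negative = 6.
Step 3: Under H0: P(positive) = 0.5, so the number of positives S ~ Bin(10, 0.5).
Step 4: Two-sided exact p-value = sum of Bin(10,0.5) probabilities at or below the observed probability = 0.753906.
Step 5: alpha = 0.1. fail to reject H0.

n_eff = 10, pos = 4, neg = 6, p = 0.753906, fail to reject H0.


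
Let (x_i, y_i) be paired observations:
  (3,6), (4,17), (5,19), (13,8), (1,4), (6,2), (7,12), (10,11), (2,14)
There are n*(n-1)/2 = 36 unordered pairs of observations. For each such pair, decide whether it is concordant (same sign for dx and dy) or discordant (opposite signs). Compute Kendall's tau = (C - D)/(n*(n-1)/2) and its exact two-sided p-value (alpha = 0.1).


Step 1: Enumerate the 36 unordered pairs (i,j) with i<j and classify each by sign(x_j-x_i) * sign(y_j-y_i).
  (1,2):dx=+1,dy=+11->C; (1,3):dx=+2,dy=+13->C; (1,4):dx=+10,dy=+2->C; (1,5):dx=-2,dy=-2->C
  (1,6):dx=+3,dy=-4->D; (1,7):dx=+4,dy=+6->C; (1,8):dx=+7,dy=+5->C; (1,9):dx=-1,dy=+8->D
  (2,3):dx=+1,dy=+2->C; (2,4):dx=+9,dy=-9->D; (2,5):dx=-3,dy=-13->C; (2,6):dx=+2,dy=-15->D
  (2,7):dx=+3,dy=-5->D; (2,8):dx=+6,dy=-6->D; (2,9):dx=-2,dy=-3->C; (3,4):dx=+8,dy=-11->D
  (3,5):dx=-4,dy=-15->C; (3,6):dx=+1,dy=-17->D; (3,7):dx=+2,dy=-7->D; (3,8):dx=+5,dy=-8->D
  (3,9):dx=-3,dy=-5->C; (4,5):dx=-12,dy=-4->C; (4,6):dx=-7,dy=-6->C; (4,7):dx=-6,dy=+4->D
  (4,8):dx=-3,dy=+3->D; (4,9):dx=-11,dy=+6->D; (5,6):dx=+5,dy=-2->D; (5,7):dx=+6,dy=+8->C
  (5,8):dx=+9,dy=+7->C; (5,9):dx=+1,dy=+10->C; (6,7):dx=+1,dy=+10->C; (6,8):dx=+4,dy=+9->C
  (6,9):dx=-4,dy=+12->D; (7,8):dx=+3,dy=-1->D; (7,9):dx=-5,dy=+2->D; (8,9):dx=-8,dy=+3->D
Step 2: C = 18, D = 18, total pairs = 36.
Step 3: tau = (C - D)/(n(n-1)/2) = (18 - 18)/36 = 0.000000.
Step 4: Exact two-sided p-value (enumerate n! = 362880 permutations of y under H0): p = 1.000000.
Step 5: alpha = 0.1. fail to reject H0.

tau_b = 0.0000 (C=18, D=18), p = 1.000000, fail to reject H0.


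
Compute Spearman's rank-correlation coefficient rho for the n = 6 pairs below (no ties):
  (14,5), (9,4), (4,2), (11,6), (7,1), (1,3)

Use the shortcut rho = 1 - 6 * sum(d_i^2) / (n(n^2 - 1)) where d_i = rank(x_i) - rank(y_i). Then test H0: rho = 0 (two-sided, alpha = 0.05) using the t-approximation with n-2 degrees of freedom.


Step 1: Rank x and y separately (midranks; no ties here).
rank(x): 14->6, 9->4, 4->2, 11->5, 7->3, 1->1
rank(y): 5->5, 4->4, 2->2, 6->6, 1->1, 3->3
Step 2: d_i = R_x(i) - R_y(i); compute d_i^2.
  (6-5)^2=1, (4-4)^2=0, (2-2)^2=0, (5-6)^2=1, (3-1)^2=4, (1-3)^2=4
sum(d^2) = 10.
Step 3: rho = 1 - 6*10 / (6*(6^2 - 1)) = 1 - 60/210 = 0.714286.
Step 4: Under H0, t = rho * sqrt((n-2)/(1-rho^2)) = 2.0412 ~ t(4).
Step 5: Two-sided p-value from the t-distribution with 4 df = 0.110787.
Step 6: alpha = 0.05. fail to reject H0.

rho = 0.7143, p = 0.110787, fail to reject H0 at alpha = 0.05.


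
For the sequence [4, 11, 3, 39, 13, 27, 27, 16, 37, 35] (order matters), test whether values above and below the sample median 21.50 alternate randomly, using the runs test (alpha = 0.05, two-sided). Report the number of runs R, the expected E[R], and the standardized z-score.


Step 1: Compute median = 21.50; label A = above, B = below.
Labels in order: BBBABAABAA  (n_A = 5, n_B = 5)
Step 2: Count runs R = 6.
Step 3: Under H0 (random ordering), E[R] = 2*n_A*n_B/(n_A+n_B) + 1 = 2*5*5/10 + 1 = 6.0000.
        Var[R] = 2*n_A*n_B*(2*n_A*n_B - n_A - n_B) / ((n_A+n_B)^2 * (n_A+n_B-1)) = 2000/900 = 2.2222.
        SD[R] = 1.4907.
Step 4: R = E[R], so z = 0 with no continuity correction.
Step 5: Two-sided p-value via normal approximation = 2*(1 - Phi(|z|)) = 1.000000.
Step 6: alpha = 0.05. fail to reject H0.

R = 6, z = 0.0000, p = 1.000000, fail to reject H0.


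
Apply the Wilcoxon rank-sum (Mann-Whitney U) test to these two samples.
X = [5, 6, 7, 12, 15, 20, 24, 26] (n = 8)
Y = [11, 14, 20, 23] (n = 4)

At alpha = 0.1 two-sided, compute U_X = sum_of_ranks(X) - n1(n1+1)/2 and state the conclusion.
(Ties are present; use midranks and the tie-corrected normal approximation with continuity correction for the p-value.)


Step 1: Combine and sort all 12 observations; assign midranks.
sorted (value, group): (5,X), (6,X), (7,X), (11,Y), (12,X), (14,Y), (15,X), (20,X), (20,Y), (23,Y), (24,X), (26,X)
ranks: 5->1, 6->2, 7->3, 11->4, 12->5, 14->6, 15->7, 20->8.5, 20->8.5, 23->10, 24->11, 26->12
Step 2: Rank sum for X: R1 = 1 + 2 + 3 + 5 + 7 + 8.5 + 11 + 12 = 49.5.
Step 3: U_X = R1 - n1(n1+1)/2 = 49.5 - 8*9/2 = 49.5 - 36 = 13.5.
       U_Y = n1*n2 - U_X = 32 - 13.5 = 18.5.
Step 4: Ties are present, so use the tie-corrected normal approximation (with continuity correction) for the p-value.
Step 5: p-value = 0.733647; compare to alpha = 0.1. fail to reject H0.

U_X = 13.5, p = 0.733647, fail to reject H0 at alpha = 0.1.


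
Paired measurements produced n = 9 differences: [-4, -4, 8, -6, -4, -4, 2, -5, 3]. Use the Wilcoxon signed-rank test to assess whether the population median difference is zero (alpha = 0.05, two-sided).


Step 1: Drop any zero differences (none here) and take |d_i|.
|d| = [4, 4, 8, 6, 4, 4, 2, 5, 3]
Step 2: Midrank |d_i| (ties get averaged ranks).
ranks: |4|->4.5, |4|->4.5, |8|->9, |6|->8, |4|->4.5, |4|->4.5, |2|->1, |5|->7, |3|->2
Step 3: Attach original signs; sum ranks with positive sign and with negative sign.
W+ = 9 + 1 + 2 = 12
W- = 4.5 + 4.5 + 8 + 4.5 + 4.5 + 7 = 33
(Check: W+ + W- = 45 should equal n(n+1)/2 = 45.)
Step 4: Test statistic W = min(W+, W-) = 12.
Step 5: Ties in |d|, so use the tie-corrected normal approximation.
        E[W] = n(n+1)/4 = 9*10/4 = 22.5.
        Tie groups: |d|=4 (t=4); sum(t^3 - t) = 60.
        Var[W] = n(n+1)(2n+1)/24 - sum(t^3-t)/48 = 1710/24 - 60/48 = 70.
        z = (W - E[W]) / sqrt(Var[W]) = (12 - 22.5) / 8.3666 = -1.2550.
        Two-sided p = 2*Phi(z) = 0.209482.
Step 6: alpha = 0.05. fail to reject H0.

W+ = 12, W- = 33, W = min = 12, p = 0.209482, fail to reject H0.


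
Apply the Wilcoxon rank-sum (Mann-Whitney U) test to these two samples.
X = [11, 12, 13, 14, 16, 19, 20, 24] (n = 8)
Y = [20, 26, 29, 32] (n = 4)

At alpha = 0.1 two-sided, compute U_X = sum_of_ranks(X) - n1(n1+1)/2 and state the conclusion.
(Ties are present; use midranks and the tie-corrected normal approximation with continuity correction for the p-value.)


Step 1: Combine and sort all 12 observations; assign midranks.
sorted (value, group): (11,X), (12,X), (13,X), (14,X), (16,X), (19,X), (20,X), (20,Y), (24,X), (26,Y), (29,Y), (32,Y)
ranks: 11->1, 12->2, 13->3, 14->4, 16->5, 19->6, 20->7.5, 20->7.5, 24->9, 26->10, 29->11, 32->12
Step 2: Rank sum for X: R1 = 1 + 2 + 3 + 4 + 5 + 6 + 7.5 + 9 = 37.5.
Step 3: U_X = R1 - n1(n1+1)/2 = 37.5 - 8*9/2 = 37.5 - 36 = 1.5.
       U_Y = n1*n2 - U_X = 32 - 1.5 = 30.5.
Step 4: Ties are present, so use the tie-corrected normal approximation (with continuity correction) for the p-value.
Step 5: p-value = 0.017221; compare to alpha = 0.1. reject H0.

U_X = 1.5, p = 0.017221, reject H0 at alpha = 0.1.


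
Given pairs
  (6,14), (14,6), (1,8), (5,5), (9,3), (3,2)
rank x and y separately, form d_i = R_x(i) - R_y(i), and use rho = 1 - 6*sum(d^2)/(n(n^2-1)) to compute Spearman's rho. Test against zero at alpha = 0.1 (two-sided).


Step 1: Rank x and y separately (midranks; no ties here).
rank(x): 6->4, 14->6, 1->1, 5->3, 9->5, 3->2
rank(y): 14->6, 6->4, 8->5, 5->3, 3->2, 2->1
Step 2: d_i = R_x(i) - R_y(i); compute d_i^2.
  (4-6)^2=4, (6-4)^2=4, (1-5)^2=16, (3-3)^2=0, (5-2)^2=9, (2-1)^2=1
sum(d^2) = 34.
Step 3: rho = 1 - 6*34 / (6*(6^2 - 1)) = 1 - 204/210 = 0.028571.
Step 4: Under H0, t = rho * sqrt((n-2)/(1-rho^2)) = 0.0572 ~ t(4).
Step 5: Two-sided p-value from the t-distribution with 4 df = 0.957155.
Step 6: alpha = 0.1. fail to reject H0.

rho = 0.0286, p = 0.957155, fail to reject H0 at alpha = 0.1.


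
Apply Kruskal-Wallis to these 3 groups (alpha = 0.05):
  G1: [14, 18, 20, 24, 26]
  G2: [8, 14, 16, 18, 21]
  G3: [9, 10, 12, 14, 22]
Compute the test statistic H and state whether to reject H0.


Step 1: Combine all N = 15 observations and assign midranks.
sorted (value, group, rank): (8,G2,1), (9,G3,2), (10,G3,3), (12,G3,4), (14,G1,6), (14,G2,6), (14,G3,6), (16,G2,8), (18,G1,9.5), (18,G2,9.5), (20,G1,11), (21,G2,12), (22,G3,13), (24,G1,14), (26,G1,15)
Step 2: Sum ranks within each group.
R_1 = 55.5 (n_1 = 5)
R_2 = 36.5 (n_2 = 5)
R_3 = 28 (n_3 = 5)
Step 3: H = 12/(N(N+1)) * sum(R_i^2/n_i) - 3(N+1)
     = 12/(15*16) * (55.5^2/5 + 36.5^2/5 + 28^2/5) - 3*16
     = 0.050000 * 1039.3 - 48
     = 3.965000.
Step 4: Ties present; correction factor C = 1 - 30/(15^3 - 15) = 0.991071. Corrected H = 3.965000 / 0.991071 = 4.000721.
Step 5: Under H0, H ~ chi^2(2); p-value = 0.135287.
Step 6: alpha = 0.05. fail to reject H0.

H = 4.0007, df = 2, p = 0.135287, fail to reject H0.


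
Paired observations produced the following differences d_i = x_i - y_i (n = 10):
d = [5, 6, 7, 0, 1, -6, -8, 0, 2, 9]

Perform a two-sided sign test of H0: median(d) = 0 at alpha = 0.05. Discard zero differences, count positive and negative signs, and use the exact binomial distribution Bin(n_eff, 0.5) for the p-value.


Step 1: Discard zero differences. Original n = 10; n_eff = number of nonzero differences = 8.
Nonzero differences (with sign): +5, +6, +7, +1, -6, -8, +2, +9
Step 2: Count signs: positive = 6, negative = 2.
Step 3: Under H0: P(positive) = 0.5, so the number of positives S ~ Bin(8, 0.5).
Step 4: Two-sided exact p-value = sum of Bin(8,0.5) probabilities at or below the observed probability = 0.289062.
Step 5: alpha = 0.05. fail to reject H0.

n_eff = 8, pos = 6, neg = 2, p = 0.289062, fail to reject H0.


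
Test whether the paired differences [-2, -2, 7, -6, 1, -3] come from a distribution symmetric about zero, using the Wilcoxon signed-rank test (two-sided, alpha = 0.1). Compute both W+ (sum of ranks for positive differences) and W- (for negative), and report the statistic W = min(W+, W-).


Step 1: Drop any zero differences (none here) and take |d_i|.
|d| = [2, 2, 7, 6, 1, 3]
Step 2: Midrank |d_i| (ties get averaged ranks).
ranks: |2|->2.5, |2|->2.5, |7|->6, |6|->5, |1|->1, |3|->4
Step 3: Attach original signs; sum ranks with positive sign and with negative sign.
W+ = 6 + 1 = 7
W- = 2.5 + 2.5 + 5 + 4 = 14
(Check: W+ + W- = 21 should equal n(n+1)/2 = 21.)
Step 4: Test statistic W = min(W+, W-) = 7.
Step 5: Ties in |d|, so use the tie-corrected normal approximation.
        E[W] = n(n+1)/4 = 6*7/4 = 10.5.
        Tie groups: |d|=2 (t=2); sum(t^3 - t) = 6.
        Var[W] = n(n+1)(2n+1)/24 - sum(t^3-t)/48 = 546/24 - 6/48 = 22.625.
        z = (W - E[W]) / sqrt(Var[W]) = (7 - 10.5) / 4.7566 = -0.7358.
        Two-sided p = 2*Phi(z) = 0.461838.
Step 6: alpha = 0.1. fail to reject H0.

W+ = 7, W- = 14, W = min = 7, p = 0.461838, fail to reject H0.


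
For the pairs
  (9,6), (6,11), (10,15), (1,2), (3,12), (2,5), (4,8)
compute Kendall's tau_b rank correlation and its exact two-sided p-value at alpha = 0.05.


Step 1: Enumerate the 21 unordered pairs (i,j) with i<j and classify each by sign(x_j-x_i) * sign(y_j-y_i).
  (1,2):dx=-3,dy=+5->D; (1,3):dx=+1,dy=+9->C; (1,4):dx=-8,dy=-4->C; (1,5):dx=-6,dy=+6->D
  (1,6):dx=-7,dy=-1->C; (1,7):dx=-5,dy=+2->D; (2,3):dx=+4,dy=+4->C; (2,4):dx=-5,dy=-9->C
  (2,5):dx=-3,dy=+1->D; (2,6):dx=-4,dy=-6->C; (2,7):dx=-2,dy=-3->C; (3,4):dx=-9,dy=-13->C
  (3,5):dx=-7,dy=-3->C; (3,6):dx=-8,dy=-10->C; (3,7):dx=-6,dy=-7->C; (4,5):dx=+2,dy=+10->C
  (4,6):dx=+1,dy=+3->C; (4,7):dx=+3,dy=+6->C; (5,6):dx=-1,dy=-7->C; (5,7):dx=+1,dy=-4->D
  (6,7):dx=+2,dy=+3->C
Step 2: C = 16, D = 5, total pairs = 21.
Step 3: tau = (C - D)/(n(n-1)/2) = (16 - 5)/21 = 0.523810.
Step 4: Exact two-sided p-value (enumerate n! = 5040 permutations of y under H0): p = 0.136111.
Step 5: alpha = 0.05. fail to reject H0.

tau_b = 0.5238 (C=16, D=5), p = 0.136111, fail to reject H0.


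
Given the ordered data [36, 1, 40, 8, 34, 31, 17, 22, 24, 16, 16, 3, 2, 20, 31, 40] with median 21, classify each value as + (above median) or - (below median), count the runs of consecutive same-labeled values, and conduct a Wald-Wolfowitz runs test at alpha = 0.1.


Step 1: Compute median = 21; label A = above, B = below.
Labels in order: ABABAABAABBBBBAA  (n_A = 8, n_B = 8)
Step 2: Count runs R = 9.
Step 3: Under H0 (random ordering), E[R] = 2*n_A*n_B/(n_A+n_B) + 1 = 2*8*8/16 + 1 = 9.0000.
        Var[R] = 2*n_A*n_B*(2*n_A*n_B - n_A - n_B) / ((n_A+n_B)^2 * (n_A+n_B-1)) = 14336/3840 = 3.7333.
        SD[R] = 1.9322.
Step 4: R = E[R], so z = 0 with no continuity correction.
Step 5: Two-sided p-value via normal approximation = 2*(1 - Phi(|z|)) = 1.000000.
Step 6: alpha = 0.1. fail to reject H0.

R = 9, z = 0.0000, p = 1.000000, fail to reject H0.


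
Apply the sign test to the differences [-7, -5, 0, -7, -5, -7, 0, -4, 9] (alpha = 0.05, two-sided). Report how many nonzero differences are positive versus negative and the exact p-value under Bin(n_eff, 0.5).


Step 1: Discard zero differences. Original n = 9; n_eff = number of nonzero differences = 7.
Nonzero differences (with sign): -7, -5, -7, -5, -7, -4, +9
Step 2: Count signs: positive = 1, negative = 6.
Step 3: Under H0: P(positive) = 0.5, so the number of positives S ~ Bin(7, 0.5).
Step 4: Two-sided exact p-value = sum of Bin(7,0.5) probabilities at or below the observed probability = 0.125000.
Step 5: alpha = 0.05. fail to reject H0.

n_eff = 7, pos = 1, neg = 6, p = 0.125000, fail to reject H0.


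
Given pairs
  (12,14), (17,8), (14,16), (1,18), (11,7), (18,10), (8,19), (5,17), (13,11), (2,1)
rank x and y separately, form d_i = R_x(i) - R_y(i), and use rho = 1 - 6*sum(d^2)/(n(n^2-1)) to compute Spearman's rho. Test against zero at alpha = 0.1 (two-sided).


Step 1: Rank x and y separately (midranks; no ties here).
rank(x): 12->6, 17->9, 14->8, 1->1, 11->5, 18->10, 8->4, 5->3, 13->7, 2->2
rank(y): 14->6, 8->3, 16->7, 18->9, 7->2, 10->4, 19->10, 17->8, 11->5, 1->1
Step 2: d_i = R_x(i) - R_y(i); compute d_i^2.
  (6-6)^2=0, (9-3)^2=36, (8-7)^2=1, (1-9)^2=64, (5-2)^2=9, (10-4)^2=36, (4-10)^2=36, (3-8)^2=25, (7-5)^2=4, (2-1)^2=1
sum(d^2) = 212.
Step 3: rho = 1 - 6*212 / (10*(10^2 - 1)) = 1 - 1272/990 = -0.284848.
Step 4: Under H0, t = rho * sqrt((n-2)/(1-rho^2)) = -0.8405 ~ t(8).
Step 5: Two-sided p-value from the t-distribution with 8 df = 0.425038.
Step 6: alpha = 0.1. fail to reject H0.

rho = -0.2848, p = 0.425038, fail to reject H0 at alpha = 0.1.


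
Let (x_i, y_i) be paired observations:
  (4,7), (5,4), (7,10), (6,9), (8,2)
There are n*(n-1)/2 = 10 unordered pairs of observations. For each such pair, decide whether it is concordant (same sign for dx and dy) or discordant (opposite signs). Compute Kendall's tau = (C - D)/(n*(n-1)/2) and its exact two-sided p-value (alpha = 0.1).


Step 1: Enumerate the 10 unordered pairs (i,j) with i<j and classify each by sign(x_j-x_i) * sign(y_j-y_i).
  (1,2):dx=+1,dy=-3->D; (1,3):dx=+3,dy=+3->C; (1,4):dx=+2,dy=+2->C; (1,5):dx=+4,dy=-5->D
  (2,3):dx=+2,dy=+6->C; (2,4):dx=+1,dy=+5->C; (2,5):dx=+3,dy=-2->D; (3,4):dx=-1,dy=-1->C
  (3,5):dx=+1,dy=-8->D; (4,5):dx=+2,dy=-7->D
Step 2: C = 5, D = 5, total pairs = 10.
Step 3: tau = (C - D)/(n(n-1)/2) = (5 - 5)/10 = 0.000000.
Step 4: Exact two-sided p-value (enumerate n! = 120 permutations of y under H0): p = 1.000000.
Step 5: alpha = 0.1. fail to reject H0.

tau_b = 0.0000 (C=5, D=5), p = 1.000000, fail to reject H0.


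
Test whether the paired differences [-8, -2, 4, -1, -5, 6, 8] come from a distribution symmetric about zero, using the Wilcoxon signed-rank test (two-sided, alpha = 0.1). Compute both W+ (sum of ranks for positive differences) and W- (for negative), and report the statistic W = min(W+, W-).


Step 1: Drop any zero differences (none here) and take |d_i|.
|d| = [8, 2, 4, 1, 5, 6, 8]
Step 2: Midrank |d_i| (ties get averaged ranks).
ranks: |8|->6.5, |2|->2, |4|->3, |1|->1, |5|->4, |6|->5, |8|->6.5
Step 3: Attach original signs; sum ranks with positive sign and with negative sign.
W+ = 3 + 5 + 6.5 = 14.5
W- = 6.5 + 2 + 1 + 4 = 13.5
(Check: W+ + W- = 28 should equal n(n+1)/2 = 28.)
Step 4: Test statistic W = min(W+, W-) = 13.5.
Step 5: Ties in |d|, so use the tie-corrected normal approximation.
        E[W] = n(n+1)/4 = 7*8/4 = 14.
        Tie groups: |d|=8 (t=2); sum(t^3 - t) = 6.
        Var[W] = n(n+1)(2n+1)/24 - sum(t^3-t)/48 = 840/24 - 6/48 = 34.875.
        z = (W - E[W]) / sqrt(Var[W]) = (13.5 - 14) / 5.9055 = -0.0847.
        Two-sided p = 2*Phi(z) = 0.932526.
Step 6: alpha = 0.1. fail to reject H0.

W+ = 14.5, W- = 13.5, W = min = 13.5, p = 0.932526, fail to reject H0.


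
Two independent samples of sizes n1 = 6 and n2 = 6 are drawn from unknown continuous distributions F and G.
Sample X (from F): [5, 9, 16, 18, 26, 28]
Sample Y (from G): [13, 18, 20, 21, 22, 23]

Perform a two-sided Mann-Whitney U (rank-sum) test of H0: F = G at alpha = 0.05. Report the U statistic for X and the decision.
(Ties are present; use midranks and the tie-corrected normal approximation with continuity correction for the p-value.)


Step 1: Combine and sort all 12 observations; assign midranks.
sorted (value, group): (5,X), (9,X), (13,Y), (16,X), (18,X), (18,Y), (20,Y), (21,Y), (22,Y), (23,Y), (26,X), (28,X)
ranks: 5->1, 9->2, 13->3, 16->4, 18->5.5, 18->5.5, 20->7, 21->8, 22->9, 23->10, 26->11, 28->12
Step 2: Rank sum for X: R1 = 1 + 2 + 4 + 5.5 + 11 + 12 = 35.5.
Step 3: U_X = R1 - n1(n1+1)/2 = 35.5 - 6*7/2 = 35.5 - 21 = 14.5.
       U_Y = n1*n2 - U_X = 36 - 14.5 = 21.5.
Step 4: Ties are present, so use the tie-corrected normal approximation (with continuity correction) for the p-value.
Step 5: p-value = 0.630356; compare to alpha = 0.05. fail to reject H0.

U_X = 14.5, p = 0.630356, fail to reject H0 at alpha = 0.05.


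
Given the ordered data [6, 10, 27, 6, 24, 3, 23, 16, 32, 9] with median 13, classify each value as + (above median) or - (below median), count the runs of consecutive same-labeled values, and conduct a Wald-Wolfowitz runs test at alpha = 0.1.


Step 1: Compute median = 13; label A = above, B = below.
Labels in order: BBABABAAAB  (n_A = 5, n_B = 5)
Step 2: Count runs R = 7.
Step 3: Under H0 (random ordering), E[R] = 2*n_A*n_B/(n_A+n_B) + 1 = 2*5*5/10 + 1 = 6.0000.
        Var[R] = 2*n_A*n_B*(2*n_A*n_B - n_A - n_B) / ((n_A+n_B)^2 * (n_A+n_B-1)) = 2000/900 = 2.2222.
        SD[R] = 1.4907.
Step 4: Continuity-corrected z = (R - 0.5 - E[R]) / SD[R] = (7 - 0.5 - 6.0000) / 1.4907 = 0.3354.
Step 5: Two-sided p-value via normal approximation = 2*(1 - Phi(|z|)) = 0.737316.
Step 6: alpha = 0.1. fail to reject H0.

R = 7, z = 0.3354, p = 0.737316, fail to reject H0.


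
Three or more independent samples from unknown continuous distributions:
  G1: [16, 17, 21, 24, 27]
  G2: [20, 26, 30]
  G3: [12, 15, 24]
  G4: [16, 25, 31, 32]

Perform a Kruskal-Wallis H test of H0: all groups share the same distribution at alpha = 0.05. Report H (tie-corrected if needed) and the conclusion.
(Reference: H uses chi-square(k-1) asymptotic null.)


Step 1: Combine all N = 15 observations and assign midranks.
sorted (value, group, rank): (12,G3,1), (15,G3,2), (16,G1,3.5), (16,G4,3.5), (17,G1,5), (20,G2,6), (21,G1,7), (24,G1,8.5), (24,G3,8.5), (25,G4,10), (26,G2,11), (27,G1,12), (30,G2,13), (31,G4,14), (32,G4,15)
Step 2: Sum ranks within each group.
R_1 = 36 (n_1 = 5)
R_2 = 30 (n_2 = 3)
R_3 = 11.5 (n_3 = 3)
R_4 = 42.5 (n_4 = 4)
Step 3: H = 12/(N(N+1)) * sum(R_i^2/n_i) - 3(N+1)
     = 12/(15*16) * (36^2/5 + 30^2/3 + 11.5^2/3 + 42.5^2/4) - 3*16
     = 0.050000 * 1054.85 - 48
     = 4.742292.
Step 4: Ties present; correction factor C = 1 - 12/(15^3 - 15) = 0.996429. Corrected H = 4.742292 / 0.996429 = 4.759289.
Step 5: Under H0, H ~ chi^2(3); p-value = 0.190296.
Step 6: alpha = 0.05. fail to reject H0.

H = 4.7593, df = 3, p = 0.190296, fail to reject H0.


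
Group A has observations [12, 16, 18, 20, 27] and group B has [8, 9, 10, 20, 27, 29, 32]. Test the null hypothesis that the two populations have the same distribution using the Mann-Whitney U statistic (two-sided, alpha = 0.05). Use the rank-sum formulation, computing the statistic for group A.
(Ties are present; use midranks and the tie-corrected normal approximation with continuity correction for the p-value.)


Step 1: Combine and sort all 12 observations; assign midranks.
sorted (value, group): (8,Y), (9,Y), (10,Y), (12,X), (16,X), (18,X), (20,X), (20,Y), (27,X), (27,Y), (29,Y), (32,Y)
ranks: 8->1, 9->2, 10->3, 12->4, 16->5, 18->6, 20->7.5, 20->7.5, 27->9.5, 27->9.5, 29->11, 32->12
Step 2: Rank sum for X: R1 = 4 + 5 + 6 + 7.5 + 9.5 = 32.
Step 3: U_X = R1 - n1(n1+1)/2 = 32 - 5*6/2 = 32 - 15 = 17.
       U_Y = n1*n2 - U_X = 35 - 17 = 18.
Step 4: Ties are present, so use the tie-corrected normal approximation (with continuity correction) for the p-value.
Step 5: p-value = 1.000000; compare to alpha = 0.05. fail to reject H0.

U_X = 17, p = 1.000000, fail to reject H0 at alpha = 0.05.


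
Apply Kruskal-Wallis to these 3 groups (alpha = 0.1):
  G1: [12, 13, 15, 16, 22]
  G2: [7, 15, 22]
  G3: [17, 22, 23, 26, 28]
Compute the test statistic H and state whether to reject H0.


Step 1: Combine all N = 13 observations and assign midranks.
sorted (value, group, rank): (7,G2,1), (12,G1,2), (13,G1,3), (15,G1,4.5), (15,G2,4.5), (16,G1,6), (17,G3,7), (22,G1,9), (22,G2,9), (22,G3,9), (23,G3,11), (26,G3,12), (28,G3,13)
Step 2: Sum ranks within each group.
R_1 = 24.5 (n_1 = 5)
R_2 = 14.5 (n_2 = 3)
R_3 = 52 (n_3 = 5)
Step 3: H = 12/(N(N+1)) * sum(R_i^2/n_i) - 3(N+1)
     = 12/(13*14) * (24.5^2/5 + 14.5^2/3 + 52^2/5) - 3*14
     = 0.065934 * 730.933 - 42
     = 6.193407.
Step 4: Ties present; correction factor C = 1 - 30/(13^3 - 13) = 0.986264. Corrected H = 6.193407 / 0.986264 = 6.279666.
Step 5: Under H0, H ~ chi^2(2); p-value = 0.043290.
Step 6: alpha = 0.1. reject H0.

H = 6.2797, df = 2, p = 0.043290, reject H0.


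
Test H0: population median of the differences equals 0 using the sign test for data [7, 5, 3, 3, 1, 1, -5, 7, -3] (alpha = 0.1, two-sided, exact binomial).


Step 1: Discard zero differences. Original n = 9; n_eff = number of nonzero differences = 9.
Nonzero differences (with sign): +7, +5, +3, +3, +1, +1, -5, +7, -3
Step 2: Count signs: positive = 7, negative = 2.
Step 3: Under H0: P(positive) = 0.5, so the number of positives S ~ Bin(9, 0.5).
Step 4: Two-sided exact p-value = sum of Bin(9,0.5) probabilities at or below the observed probability = 0.179688.
Step 5: alpha = 0.1. fail to reject H0.

n_eff = 9, pos = 7, neg = 2, p = 0.179688, fail to reject H0.


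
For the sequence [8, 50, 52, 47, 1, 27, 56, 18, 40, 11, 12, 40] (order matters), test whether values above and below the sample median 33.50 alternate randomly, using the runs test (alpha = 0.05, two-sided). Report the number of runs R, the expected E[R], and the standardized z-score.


Step 1: Compute median = 33.50; label A = above, B = below.
Labels in order: BAAABBABABBA  (n_A = 6, n_B = 6)
Step 2: Count runs R = 8.
Step 3: Under H0 (random ordering), E[R] = 2*n_A*n_B/(n_A+n_B) + 1 = 2*6*6/12 + 1 = 7.0000.
        Var[R] = 2*n_A*n_B*(2*n_A*n_B - n_A - n_B) / ((n_A+n_B)^2 * (n_A+n_B-1)) = 4320/1584 = 2.7273.
        SD[R] = 1.6514.
Step 4: Continuity-corrected z = (R - 0.5 - E[R]) / SD[R] = (8 - 0.5 - 7.0000) / 1.6514 = 0.3028.
Step 5: Two-sided p-value via normal approximation = 2*(1 - Phi(|z|)) = 0.762069.
Step 6: alpha = 0.05. fail to reject H0.

R = 8, z = 0.3028, p = 0.762069, fail to reject H0.


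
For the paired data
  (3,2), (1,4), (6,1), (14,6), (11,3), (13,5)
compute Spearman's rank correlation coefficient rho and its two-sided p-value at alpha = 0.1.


Step 1: Rank x and y separately (midranks; no ties here).
rank(x): 3->2, 1->1, 6->3, 14->6, 11->4, 13->5
rank(y): 2->2, 4->4, 1->1, 6->6, 3->3, 5->5
Step 2: d_i = R_x(i) - R_y(i); compute d_i^2.
  (2-2)^2=0, (1-4)^2=9, (3-1)^2=4, (6-6)^2=0, (4-3)^2=1, (5-5)^2=0
sum(d^2) = 14.
Step 3: rho = 1 - 6*14 / (6*(6^2 - 1)) = 1 - 84/210 = 0.600000.
Step 4: Under H0, t = rho * sqrt((n-2)/(1-rho^2)) = 1.5000 ~ t(4).
Step 5: Two-sided p-value from the t-distribution with 4 df = 0.208000.
Step 6: alpha = 0.1. fail to reject H0.

rho = 0.6000, p = 0.208000, fail to reject H0 at alpha = 0.1.


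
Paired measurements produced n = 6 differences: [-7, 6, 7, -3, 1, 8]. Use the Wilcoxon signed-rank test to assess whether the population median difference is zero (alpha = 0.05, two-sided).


Step 1: Drop any zero differences (none here) and take |d_i|.
|d| = [7, 6, 7, 3, 1, 8]
Step 2: Midrank |d_i| (ties get averaged ranks).
ranks: |7|->4.5, |6|->3, |7|->4.5, |3|->2, |1|->1, |8|->6
Step 3: Attach original signs; sum ranks with positive sign and with negative sign.
W+ = 3 + 4.5 + 1 + 6 = 14.5
W- = 4.5 + 2 = 6.5
(Check: W+ + W- = 21 should equal n(n+1)/2 = 21.)
Step 4: Test statistic W = min(W+, W-) = 6.5.
Step 5: Ties in |d|, so use the tie-corrected normal approximation.
        E[W] = n(n+1)/4 = 6*7/4 = 10.5.
        Tie groups: |d|=7 (t=2); sum(t^3 - t) = 6.
        Var[W] = n(n+1)(2n+1)/24 - sum(t^3-t)/48 = 546/24 - 6/48 = 22.625.
        z = (W - E[W]) / sqrt(Var[W]) = (6.5 - 10.5) / 4.7566 = -0.8409.
        Two-sided p = 2*Phi(z) = 0.400381.
Step 6: alpha = 0.05. fail to reject H0.

W+ = 14.5, W- = 6.5, W = min = 6.5, p = 0.400381, fail to reject H0.


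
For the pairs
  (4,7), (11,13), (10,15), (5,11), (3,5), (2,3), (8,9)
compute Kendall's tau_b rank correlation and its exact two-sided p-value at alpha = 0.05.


Step 1: Enumerate the 21 unordered pairs (i,j) with i<j and classify each by sign(x_j-x_i) * sign(y_j-y_i).
  (1,2):dx=+7,dy=+6->C; (1,3):dx=+6,dy=+8->C; (1,4):dx=+1,dy=+4->C; (1,5):dx=-1,dy=-2->C
  (1,6):dx=-2,dy=-4->C; (1,7):dx=+4,dy=+2->C; (2,3):dx=-1,dy=+2->D; (2,4):dx=-6,dy=-2->C
  (2,5):dx=-8,dy=-8->C; (2,6):dx=-9,dy=-10->C; (2,7):dx=-3,dy=-4->C; (3,4):dx=-5,dy=-4->C
  (3,5):dx=-7,dy=-10->C; (3,6):dx=-8,dy=-12->C; (3,7):dx=-2,dy=-6->C; (4,5):dx=-2,dy=-6->C
  (4,6):dx=-3,dy=-8->C; (4,7):dx=+3,dy=-2->D; (5,6):dx=-1,dy=-2->C; (5,7):dx=+5,dy=+4->C
  (6,7):dx=+6,dy=+6->C
Step 2: C = 19, D = 2, total pairs = 21.
Step 3: tau = (C - D)/(n(n-1)/2) = (19 - 2)/21 = 0.809524.
Step 4: Exact two-sided p-value (enumerate n! = 5040 permutations of y under H0): p = 0.010714.
Step 5: alpha = 0.05. reject H0.

tau_b = 0.8095 (C=19, D=2), p = 0.010714, reject H0.


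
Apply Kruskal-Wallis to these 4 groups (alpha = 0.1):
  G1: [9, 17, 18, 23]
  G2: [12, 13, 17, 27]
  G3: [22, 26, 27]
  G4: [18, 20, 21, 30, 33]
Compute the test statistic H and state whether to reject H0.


Step 1: Combine all N = 16 observations and assign midranks.
sorted (value, group, rank): (9,G1,1), (12,G2,2), (13,G2,3), (17,G1,4.5), (17,G2,4.5), (18,G1,6.5), (18,G4,6.5), (20,G4,8), (21,G4,9), (22,G3,10), (23,G1,11), (26,G3,12), (27,G2,13.5), (27,G3,13.5), (30,G4,15), (33,G4,16)
Step 2: Sum ranks within each group.
R_1 = 23 (n_1 = 4)
R_2 = 23 (n_2 = 4)
R_3 = 35.5 (n_3 = 3)
R_4 = 54.5 (n_4 = 5)
Step 3: H = 12/(N(N+1)) * sum(R_i^2/n_i) - 3(N+1)
     = 12/(16*17) * (23^2/4 + 23^2/4 + 35.5^2/3 + 54.5^2/5) - 3*17
     = 0.044118 * 1278.63 - 51
     = 5.410294.
Step 4: Ties present; correction factor C = 1 - 18/(16^3 - 16) = 0.995588. Corrected H = 5.410294 / 0.995588 = 5.434269.
Step 5: Under H0, H ~ chi^2(3); p-value = 0.142623.
Step 6: alpha = 0.1. fail to reject H0.

H = 5.4343, df = 3, p = 0.142623, fail to reject H0.


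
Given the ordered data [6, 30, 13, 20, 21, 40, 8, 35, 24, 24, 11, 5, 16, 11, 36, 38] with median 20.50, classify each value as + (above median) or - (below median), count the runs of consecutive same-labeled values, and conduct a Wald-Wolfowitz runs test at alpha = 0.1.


Step 1: Compute median = 20.50; label A = above, B = below.
Labels in order: BABBAABAAABBBBAA  (n_A = 8, n_B = 8)
Step 2: Count runs R = 8.
Step 3: Under H0 (random ordering), E[R] = 2*n_A*n_B/(n_A+n_B) + 1 = 2*8*8/16 + 1 = 9.0000.
        Var[R] = 2*n_A*n_B*(2*n_A*n_B - n_A - n_B) / ((n_A+n_B)^2 * (n_A+n_B-1)) = 14336/3840 = 3.7333.
        SD[R] = 1.9322.
Step 4: Continuity-corrected z = (R + 0.5 - E[R]) / SD[R] = (8 + 0.5 - 9.0000) / 1.9322 = -0.2588.
Step 5: Two-sided p-value via normal approximation = 2*(1 - Phi(|z|)) = 0.795809.
Step 6: alpha = 0.1. fail to reject H0.

R = 8, z = -0.2588, p = 0.795809, fail to reject H0.


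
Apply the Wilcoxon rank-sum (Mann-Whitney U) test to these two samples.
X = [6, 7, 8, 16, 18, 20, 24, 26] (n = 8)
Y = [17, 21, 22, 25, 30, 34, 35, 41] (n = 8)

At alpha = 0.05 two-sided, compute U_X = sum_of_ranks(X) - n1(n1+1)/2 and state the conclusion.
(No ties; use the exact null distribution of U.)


Step 1: Combine and sort all 16 observations; assign midranks.
sorted (value, group): (6,X), (7,X), (8,X), (16,X), (17,Y), (18,X), (20,X), (21,Y), (22,Y), (24,X), (25,Y), (26,X), (30,Y), (34,Y), (35,Y), (41,Y)
ranks: 6->1, 7->2, 8->3, 16->4, 17->5, 18->6, 20->7, 21->8, 22->9, 24->10, 25->11, 26->12, 30->13, 34->14, 35->15, 41->16
Step 2: Rank sum for X: R1 = 1 + 2 + 3 + 4 + 6 + 7 + 10 + 12 = 45.
Step 3: U_X = R1 - n1(n1+1)/2 = 45 - 8*9/2 = 45 - 36 = 9.
       U_Y = n1*n2 - U_X = 64 - 9 = 55.
Step 4: No ties, so the exact null distribution of U (based on enumerating the C(16,8) = 12870 equally likely rank assignments) gives the two-sided p-value.
Step 5: p-value = 0.014763; compare to alpha = 0.05. reject H0.

U_X = 9, p = 0.014763, reject H0 at alpha = 0.05.


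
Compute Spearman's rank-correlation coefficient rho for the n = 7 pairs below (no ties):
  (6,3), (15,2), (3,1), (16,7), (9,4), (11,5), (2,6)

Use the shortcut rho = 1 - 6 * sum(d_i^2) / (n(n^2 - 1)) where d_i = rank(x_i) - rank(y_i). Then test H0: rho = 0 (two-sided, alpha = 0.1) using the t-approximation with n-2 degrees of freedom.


Step 1: Rank x and y separately (midranks; no ties here).
rank(x): 6->3, 15->6, 3->2, 16->7, 9->4, 11->5, 2->1
rank(y): 3->3, 2->2, 1->1, 7->7, 4->4, 5->5, 6->6
Step 2: d_i = R_x(i) - R_y(i); compute d_i^2.
  (3-3)^2=0, (6-2)^2=16, (2-1)^2=1, (7-7)^2=0, (4-4)^2=0, (5-5)^2=0, (1-6)^2=25
sum(d^2) = 42.
Step 3: rho = 1 - 6*42 / (7*(7^2 - 1)) = 1 - 252/336 = 0.250000.
Step 4: Under H0, t = rho * sqrt((n-2)/(1-rho^2)) = 0.5774 ~ t(5).
Step 5: Two-sided p-value from the t-distribution with 5 df = 0.588724.
Step 6: alpha = 0.1. fail to reject H0.

rho = 0.2500, p = 0.588724, fail to reject H0 at alpha = 0.1.


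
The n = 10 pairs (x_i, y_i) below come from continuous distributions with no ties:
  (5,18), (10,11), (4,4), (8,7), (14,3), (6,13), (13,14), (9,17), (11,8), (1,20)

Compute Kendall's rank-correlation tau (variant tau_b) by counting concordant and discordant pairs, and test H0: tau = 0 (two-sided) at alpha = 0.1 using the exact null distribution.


Step 1: Enumerate the 45 unordered pairs (i,j) with i<j and classify each by sign(x_j-x_i) * sign(y_j-y_i).
  (1,2):dx=+5,dy=-7->D; (1,3):dx=-1,dy=-14->C; (1,4):dx=+3,dy=-11->D; (1,5):dx=+9,dy=-15->D
  (1,6):dx=+1,dy=-5->D; (1,7):dx=+8,dy=-4->D; (1,8):dx=+4,dy=-1->D; (1,9):dx=+6,dy=-10->D
  (1,10):dx=-4,dy=+2->D; (2,3):dx=-6,dy=-7->C; (2,4):dx=-2,dy=-4->C; (2,5):dx=+4,dy=-8->D
  (2,6):dx=-4,dy=+2->D; (2,7):dx=+3,dy=+3->C; (2,8):dx=-1,dy=+6->D; (2,9):dx=+1,dy=-3->D
  (2,10):dx=-9,dy=+9->D; (3,4):dx=+4,dy=+3->C; (3,5):dx=+10,dy=-1->D; (3,6):dx=+2,dy=+9->C
  (3,7):dx=+9,dy=+10->C; (3,8):dx=+5,dy=+13->C; (3,9):dx=+7,dy=+4->C; (3,10):dx=-3,dy=+16->D
  (4,5):dx=+6,dy=-4->D; (4,6):dx=-2,dy=+6->D; (4,7):dx=+5,dy=+7->C; (4,8):dx=+1,dy=+10->C
  (4,9):dx=+3,dy=+1->C; (4,10):dx=-7,dy=+13->D; (5,6):dx=-8,dy=+10->D; (5,7):dx=-1,dy=+11->D
  (5,8):dx=-5,dy=+14->D; (5,9):dx=-3,dy=+5->D; (5,10):dx=-13,dy=+17->D; (6,7):dx=+7,dy=+1->C
  (6,8):dx=+3,dy=+4->C; (6,9):dx=+5,dy=-5->D; (6,10):dx=-5,dy=+7->D; (7,8):dx=-4,dy=+3->D
  (7,9):dx=-2,dy=-6->C; (7,10):dx=-12,dy=+6->D; (8,9):dx=+2,dy=-9->D; (8,10):dx=-8,dy=+3->D
  (9,10):dx=-10,dy=+12->D
Step 2: C = 15, D = 30, total pairs = 45.
Step 3: tau = (C - D)/(n(n-1)/2) = (15 - 30)/45 = -0.333333.
Step 4: Exact two-sided p-value (enumerate n! = 3628800 permutations of y under H0): p = 0.216373.
Step 5: alpha = 0.1. fail to reject H0.

tau_b = -0.3333 (C=15, D=30), p = 0.216373, fail to reject H0.


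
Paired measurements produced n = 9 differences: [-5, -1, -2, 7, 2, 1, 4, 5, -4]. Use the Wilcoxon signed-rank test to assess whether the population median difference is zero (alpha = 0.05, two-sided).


Step 1: Drop any zero differences (none here) and take |d_i|.
|d| = [5, 1, 2, 7, 2, 1, 4, 5, 4]
Step 2: Midrank |d_i| (ties get averaged ranks).
ranks: |5|->7.5, |1|->1.5, |2|->3.5, |7|->9, |2|->3.5, |1|->1.5, |4|->5.5, |5|->7.5, |4|->5.5
Step 3: Attach original signs; sum ranks with positive sign and with negative sign.
W+ = 9 + 3.5 + 1.5 + 5.5 + 7.5 = 27
W- = 7.5 + 1.5 + 3.5 + 5.5 = 18
(Check: W+ + W- = 45 should equal n(n+1)/2 = 45.)
Step 4: Test statistic W = min(W+, W-) = 18.
Step 5: Ties in |d|, so use the tie-corrected normal approximation.
        E[W] = n(n+1)/4 = 9*10/4 = 22.5.
        Tie groups: |d|=1 (t=2), |d|=2 (t=2), |d|=4 (t=2), |d|=5 (t=2); sum(t^3 - t) = 24.
        Var[W] = n(n+1)(2n+1)/24 - sum(t^3-t)/48 = 1710/24 - 24/48 = 70.75.
        z = (W - E[W]) / sqrt(Var[W]) = (18 - 22.5) / 8.4113 = -0.5350.
        Two-sided p = 2*Phi(z) = 0.592654.
Step 6: alpha = 0.05. fail to reject H0.

W+ = 27, W- = 18, W = min = 18, p = 0.592654, fail to reject H0.


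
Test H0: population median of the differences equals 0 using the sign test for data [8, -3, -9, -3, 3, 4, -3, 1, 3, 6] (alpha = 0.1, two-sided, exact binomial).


Step 1: Discard zero differences. Original n = 10; n_eff = number of nonzero differences = 10.
Nonzero differences (with sign): +8, -3, -9, -3, +3, +4, -3, +1, +3, +6
Step 2: Count signs: positive = 6, negative = 4.
Step 3: Under H0: P(positive) = 0.5, so the number of positives S ~ Bin(10, 0.5).
Step 4: Two-sided exact p-value = sum of Bin(10,0.5) probabilities at or below the observed probability = 0.753906.
Step 5: alpha = 0.1. fail to reject H0.

n_eff = 10, pos = 6, neg = 4, p = 0.753906, fail to reject H0.


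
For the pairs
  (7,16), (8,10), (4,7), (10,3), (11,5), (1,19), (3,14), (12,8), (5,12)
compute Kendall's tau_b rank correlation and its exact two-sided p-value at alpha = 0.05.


Step 1: Enumerate the 36 unordered pairs (i,j) with i<j and classify each by sign(x_j-x_i) * sign(y_j-y_i).
  (1,2):dx=+1,dy=-6->D; (1,3):dx=-3,dy=-9->C; (1,4):dx=+3,dy=-13->D; (1,5):dx=+4,dy=-11->D
  (1,6):dx=-6,dy=+3->D; (1,7):dx=-4,dy=-2->C; (1,8):dx=+5,dy=-8->D; (1,9):dx=-2,dy=-4->C
  (2,3):dx=-4,dy=-3->C; (2,4):dx=+2,dy=-7->D; (2,5):dx=+3,dy=-5->D; (2,6):dx=-7,dy=+9->D
  (2,7):dx=-5,dy=+4->D; (2,8):dx=+4,dy=-2->D; (2,9):dx=-3,dy=+2->D; (3,4):dx=+6,dy=-4->D
  (3,5):dx=+7,dy=-2->D; (3,6):dx=-3,dy=+12->D; (3,7):dx=-1,dy=+7->D; (3,8):dx=+8,dy=+1->C
  (3,9):dx=+1,dy=+5->C; (4,5):dx=+1,dy=+2->C; (4,6):dx=-9,dy=+16->D; (4,7):dx=-7,dy=+11->D
  (4,8):dx=+2,dy=+5->C; (4,9):dx=-5,dy=+9->D; (5,6):dx=-10,dy=+14->D; (5,7):dx=-8,dy=+9->D
  (5,8):dx=+1,dy=+3->C; (5,9):dx=-6,dy=+7->D; (6,7):dx=+2,dy=-5->D; (6,8):dx=+11,dy=-11->D
  (6,9):dx=+4,dy=-7->D; (7,8):dx=+9,dy=-6->D; (7,9):dx=+2,dy=-2->D; (8,9):dx=-7,dy=+4->D
Step 2: C = 9, D = 27, total pairs = 36.
Step 3: tau = (C - D)/(n(n-1)/2) = (9 - 27)/36 = -0.500000.
Step 4: Exact two-sided p-value (enumerate n! = 362880 permutations of y under H0): p = 0.075176.
Step 5: alpha = 0.05. fail to reject H0.

tau_b = -0.5000 (C=9, D=27), p = 0.075176, fail to reject H0.


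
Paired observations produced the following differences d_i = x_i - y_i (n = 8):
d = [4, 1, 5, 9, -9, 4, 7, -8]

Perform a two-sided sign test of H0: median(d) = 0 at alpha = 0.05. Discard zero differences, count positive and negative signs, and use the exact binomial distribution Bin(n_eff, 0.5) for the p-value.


Step 1: Discard zero differences. Original n = 8; n_eff = number of nonzero differences = 8.
Nonzero differences (with sign): +4, +1, +5, +9, -9, +4, +7, -8
Step 2: Count signs: positive = 6, negative = 2.
Step 3: Under H0: P(positive) = 0.5, so the number of positives S ~ Bin(8, 0.5).
Step 4: Two-sided exact p-value = sum of Bin(8,0.5) probabilities at or below the observed probability = 0.289062.
Step 5: alpha = 0.05. fail to reject H0.

n_eff = 8, pos = 6, neg = 2, p = 0.289062, fail to reject H0.


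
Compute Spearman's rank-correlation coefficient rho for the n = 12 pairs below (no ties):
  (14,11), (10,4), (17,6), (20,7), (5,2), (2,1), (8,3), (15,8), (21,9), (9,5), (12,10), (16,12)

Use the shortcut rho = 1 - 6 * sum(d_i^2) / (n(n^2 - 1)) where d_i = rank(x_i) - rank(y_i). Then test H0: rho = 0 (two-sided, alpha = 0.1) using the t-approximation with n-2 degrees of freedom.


Step 1: Rank x and y separately (midranks; no ties here).
rank(x): 14->7, 10->5, 17->10, 20->11, 5->2, 2->1, 8->3, 15->8, 21->12, 9->4, 12->6, 16->9
rank(y): 11->11, 4->4, 6->6, 7->7, 2->2, 1->1, 3->3, 8->8, 9->9, 5->5, 10->10, 12->12
Step 2: d_i = R_x(i) - R_y(i); compute d_i^2.
  (7-11)^2=16, (5-4)^2=1, (10-6)^2=16, (11-7)^2=16, (2-2)^2=0, (1-1)^2=0, (3-3)^2=0, (8-8)^2=0, (12-9)^2=9, (4-5)^2=1, (6-10)^2=16, (9-12)^2=9
sum(d^2) = 84.
Step 3: rho = 1 - 6*84 / (12*(12^2 - 1)) = 1 - 504/1716 = 0.706294.
Step 4: Under H0, t = rho * sqrt((n-2)/(1-rho^2)) = 3.1550 ~ t(10).
Step 5: Two-sided p-value from the t-distribution with 10 df = 0.010245.
Step 6: alpha = 0.1. reject H0.

rho = 0.7063, p = 0.010245, reject H0 at alpha = 0.1.


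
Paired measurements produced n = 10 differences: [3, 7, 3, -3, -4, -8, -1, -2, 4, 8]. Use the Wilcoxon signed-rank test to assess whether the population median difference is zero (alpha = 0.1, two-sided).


Step 1: Drop any zero differences (none here) and take |d_i|.
|d| = [3, 7, 3, 3, 4, 8, 1, 2, 4, 8]
Step 2: Midrank |d_i| (ties get averaged ranks).
ranks: |3|->4, |7|->8, |3|->4, |3|->4, |4|->6.5, |8|->9.5, |1|->1, |2|->2, |4|->6.5, |8|->9.5
Step 3: Attach original signs; sum ranks with positive sign and with negative sign.
W+ = 4 + 8 + 4 + 6.5 + 9.5 = 32
W- = 4 + 6.5 + 9.5 + 1 + 2 = 23
(Check: W+ + W- = 55 should equal n(n+1)/2 = 55.)
Step 4: Test statistic W = min(W+, W-) = 23.
Step 5: Ties in |d|, so use the tie-corrected normal approximation.
        E[W] = n(n+1)/4 = 10*11/4 = 27.5.
        Tie groups: |d|=3 (t=3), |d|=4 (t=2), |d|=8 (t=2); sum(t^3 - t) = 36.
        Var[W] = n(n+1)(2n+1)/24 - sum(t^3-t)/48 = 2310/24 - 36/48 = 95.5.
        z = (W - E[W]) / sqrt(Var[W]) = (23 - 27.5) / 9.7724 = -0.4605.
        Two-sided p = 2*Phi(z) = 0.645172.
Step 6: alpha = 0.1. fail to reject H0.

W+ = 32, W- = 23, W = min = 23, p = 0.645172, fail to reject H0.


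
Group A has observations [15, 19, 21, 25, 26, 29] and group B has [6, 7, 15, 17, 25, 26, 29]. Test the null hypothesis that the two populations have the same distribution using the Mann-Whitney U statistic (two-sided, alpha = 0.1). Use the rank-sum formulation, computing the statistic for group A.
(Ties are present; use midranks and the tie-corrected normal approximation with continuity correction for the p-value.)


Step 1: Combine and sort all 13 observations; assign midranks.
sorted (value, group): (6,Y), (7,Y), (15,X), (15,Y), (17,Y), (19,X), (21,X), (25,X), (25,Y), (26,X), (26,Y), (29,X), (29,Y)
ranks: 6->1, 7->2, 15->3.5, 15->3.5, 17->5, 19->6, 21->7, 25->8.5, 25->8.5, 26->10.5, 26->10.5, 29->12.5, 29->12.5
Step 2: Rank sum for X: R1 = 3.5 + 6 + 7 + 8.5 + 10.5 + 12.5 = 48.
Step 3: U_X = R1 - n1(n1+1)/2 = 48 - 6*7/2 = 48 - 21 = 27.
       U_Y = n1*n2 - U_X = 42 - 27 = 15.
Step 4: Ties are present, so use the tie-corrected normal approximation (with continuity correction) for the p-value.
Step 5: p-value = 0.429488; compare to alpha = 0.1. fail to reject H0.

U_X = 27, p = 0.429488, fail to reject H0 at alpha = 0.1.
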